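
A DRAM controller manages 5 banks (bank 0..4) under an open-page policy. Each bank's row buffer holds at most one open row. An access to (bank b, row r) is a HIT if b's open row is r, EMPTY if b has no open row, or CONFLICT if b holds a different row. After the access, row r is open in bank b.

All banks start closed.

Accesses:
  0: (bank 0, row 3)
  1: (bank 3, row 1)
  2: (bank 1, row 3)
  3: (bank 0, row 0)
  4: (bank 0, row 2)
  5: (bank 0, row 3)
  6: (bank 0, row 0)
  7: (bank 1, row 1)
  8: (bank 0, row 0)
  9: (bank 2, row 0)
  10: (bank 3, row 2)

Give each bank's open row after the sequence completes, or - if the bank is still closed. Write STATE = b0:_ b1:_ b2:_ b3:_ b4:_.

step 0: bank0 None->3 [EMPTY]
step 1: bank3 None->1 [EMPTY]
step 2: bank1 None->3 [EMPTY]
step 3: bank0 3->0 [CONFLICT]
step 4: bank0 0->2 [CONFLICT]
step 5: bank0 2->3 [CONFLICT]
step 6: bank0 3->0 [CONFLICT]
step 7: bank1 3->1 [CONFLICT]
step 8: bank0 0->0 [HIT]
step 9: bank2 None->0 [EMPTY]
step 10: bank3 1->2 [CONFLICT]

STATE = b0:0 b1:1 b2:0 b3:2 b4:-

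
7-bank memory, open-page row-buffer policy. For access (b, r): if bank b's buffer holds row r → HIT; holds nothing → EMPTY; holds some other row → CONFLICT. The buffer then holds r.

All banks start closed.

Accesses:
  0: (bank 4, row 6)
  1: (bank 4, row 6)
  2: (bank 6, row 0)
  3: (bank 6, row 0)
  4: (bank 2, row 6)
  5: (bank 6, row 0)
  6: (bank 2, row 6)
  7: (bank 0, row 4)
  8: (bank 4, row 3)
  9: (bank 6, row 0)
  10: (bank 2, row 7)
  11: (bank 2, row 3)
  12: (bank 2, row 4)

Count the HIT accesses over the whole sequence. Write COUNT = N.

step 0: bank4 None->6 [EMPTY]
step 1: bank4 6->6 [HIT]
step 2: bank6 None->0 [EMPTY]
step 3: bank6 0->0 [HIT]
step 4: bank2 None->6 [EMPTY]
step 5: bank6 0->0 [HIT]
step 6: bank2 6->6 [HIT]
step 7: bank0 None->4 [EMPTY]
step 8: bank4 6->3 [CONFLICT]
step 9: bank6 0->0 [HIT]
step 10: bank2 6->7 [CONFLICT]
step 11: bank2 7->3 [CONFLICT]
step 12: bank2 3->4 [CONFLICT]

COUNT = 5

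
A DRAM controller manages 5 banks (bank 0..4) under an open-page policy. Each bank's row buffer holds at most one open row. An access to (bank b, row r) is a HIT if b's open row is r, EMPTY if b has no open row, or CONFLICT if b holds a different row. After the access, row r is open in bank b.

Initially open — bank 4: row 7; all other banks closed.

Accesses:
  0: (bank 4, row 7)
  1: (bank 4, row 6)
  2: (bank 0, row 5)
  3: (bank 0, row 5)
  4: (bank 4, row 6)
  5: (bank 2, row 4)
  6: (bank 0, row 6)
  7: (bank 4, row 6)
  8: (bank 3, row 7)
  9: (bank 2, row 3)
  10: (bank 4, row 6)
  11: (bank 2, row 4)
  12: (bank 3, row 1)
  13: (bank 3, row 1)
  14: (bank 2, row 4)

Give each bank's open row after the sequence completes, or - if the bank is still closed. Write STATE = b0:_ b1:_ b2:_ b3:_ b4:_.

STATE = b0:6 b1:- b2:4 b3:1 b4:6

#0 (4,7) H  (was 7)
#1 (4,6) C  (was 7)
#2 (0,5) E
#3 (0,5) H  (was 5)
#4 (4,6) H  (was 6)
#5 (2,4) E
#6 (0,6) C  (was 5)
#7 (4,6) H  (was 6)
#8 (3,7) E
#9 (2,3) C  (was 4)
#10 (4,6) H  (was 6)
#11 (2,4) C  (was 3)
#12 (3,1) C  (was 7)
#13 (3,1) H  (was 1)
#14 (2,4) H  (was 4)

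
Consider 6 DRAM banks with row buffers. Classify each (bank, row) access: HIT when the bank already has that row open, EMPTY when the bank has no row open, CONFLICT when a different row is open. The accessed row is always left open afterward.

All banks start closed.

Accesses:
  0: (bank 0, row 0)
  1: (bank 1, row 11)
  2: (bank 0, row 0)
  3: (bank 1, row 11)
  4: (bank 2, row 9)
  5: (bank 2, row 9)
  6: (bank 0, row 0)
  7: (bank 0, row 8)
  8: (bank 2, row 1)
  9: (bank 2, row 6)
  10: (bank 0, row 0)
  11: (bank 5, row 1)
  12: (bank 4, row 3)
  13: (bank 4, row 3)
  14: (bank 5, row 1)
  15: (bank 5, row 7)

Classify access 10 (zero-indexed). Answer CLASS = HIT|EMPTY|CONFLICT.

step 0: bank0 None->0 [EMPTY]
step 1: bank1 None->11 [EMPTY]
step 2: bank0 0->0 [HIT]
step 3: bank1 11->11 [HIT]
step 4: bank2 None->9 [EMPTY]
step 5: bank2 9->9 [HIT]
step 6: bank0 0->0 [HIT]
step 7: bank0 0->8 [CONFLICT]
step 8: bank2 9->1 [CONFLICT]
step 9: bank2 1->6 [CONFLICT]
step 10: bank0 8->0 [CONFLICT]
step 11: bank5 None->1 [EMPTY]
step 12: bank4 None->3 [EMPTY]
step 13: bank4 3->3 [HIT]
step 14: bank5 1->1 [HIT]
step 15: bank5 1->7 [CONFLICT]

CLASS = CONFLICT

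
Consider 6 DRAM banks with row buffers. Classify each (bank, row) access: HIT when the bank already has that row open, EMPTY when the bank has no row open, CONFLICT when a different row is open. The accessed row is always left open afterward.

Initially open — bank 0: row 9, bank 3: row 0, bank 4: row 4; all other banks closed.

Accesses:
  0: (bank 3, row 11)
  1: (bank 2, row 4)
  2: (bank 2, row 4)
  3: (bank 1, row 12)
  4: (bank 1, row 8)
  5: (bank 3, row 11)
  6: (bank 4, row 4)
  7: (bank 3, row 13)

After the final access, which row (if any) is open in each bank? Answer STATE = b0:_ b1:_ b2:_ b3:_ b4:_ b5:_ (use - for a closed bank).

0: bank 3 row 11 — prev 0 → CONFLICT
1: bank 2 row 4 — prev None → EMPTY
2: bank 2 row 4 — prev 4 → HIT
3: bank 1 row 12 — prev None → EMPTY
4: bank 1 row 8 — prev 12 → CONFLICT
5: bank 3 row 11 — prev 11 → HIT
6: bank 4 row 4 — prev 4 → HIT
7: bank 3 row 13 — prev 11 → CONFLICT

STATE = b0:9 b1:8 b2:4 b3:13 b4:4 b5:-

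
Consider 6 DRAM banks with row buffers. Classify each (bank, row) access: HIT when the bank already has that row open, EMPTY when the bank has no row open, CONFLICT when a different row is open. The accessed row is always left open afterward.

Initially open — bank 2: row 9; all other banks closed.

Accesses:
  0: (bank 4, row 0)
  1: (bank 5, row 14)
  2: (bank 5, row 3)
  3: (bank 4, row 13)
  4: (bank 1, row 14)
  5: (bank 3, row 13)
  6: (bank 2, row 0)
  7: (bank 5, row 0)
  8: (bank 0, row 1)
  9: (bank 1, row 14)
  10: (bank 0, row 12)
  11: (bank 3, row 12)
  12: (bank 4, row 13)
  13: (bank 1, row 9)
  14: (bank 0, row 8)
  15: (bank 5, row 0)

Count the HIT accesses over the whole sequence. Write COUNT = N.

COUNT = 3

  [0] b4 r0: no row ⇒ E
  [1] b5 r14: no row ⇒ E
  [2] b5 r3: had r14 ⇒ C
  [3] b4 r13: had r0 ⇒ C
  [4] b1 r14: no row ⇒ E
  [5] b3 r13: no row ⇒ E
  [6] b2 r0: had r9 ⇒ C
  [7] b5 r0: had r3 ⇒ C
  [8] b0 r1: no row ⇒ E
  [9] b1 r14: had r14 ⇒ H
  [10] b0 r12: had r1 ⇒ C
  [11] b3 r12: had r13 ⇒ C
  [12] b4 r13: had r13 ⇒ H
  [13] b1 r9: had r14 ⇒ C
  [14] b0 r8: had r12 ⇒ C
  [15] b5 r0: had r0 ⇒ H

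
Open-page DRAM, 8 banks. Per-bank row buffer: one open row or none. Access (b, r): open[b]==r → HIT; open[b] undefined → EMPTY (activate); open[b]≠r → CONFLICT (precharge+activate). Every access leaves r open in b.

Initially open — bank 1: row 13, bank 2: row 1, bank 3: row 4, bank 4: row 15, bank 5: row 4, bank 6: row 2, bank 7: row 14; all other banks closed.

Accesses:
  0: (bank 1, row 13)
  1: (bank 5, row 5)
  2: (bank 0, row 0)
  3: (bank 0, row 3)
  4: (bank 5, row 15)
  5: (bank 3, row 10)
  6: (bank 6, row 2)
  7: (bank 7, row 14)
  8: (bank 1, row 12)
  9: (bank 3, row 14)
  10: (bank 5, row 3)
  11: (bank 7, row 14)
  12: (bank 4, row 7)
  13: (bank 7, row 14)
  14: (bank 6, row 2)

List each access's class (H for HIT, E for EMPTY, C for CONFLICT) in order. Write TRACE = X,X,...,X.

0: bank 1 row 13 — prev 13 → HIT
1: bank 5 row 5 — prev 4 → CONFLICT
2: bank 0 row 0 — prev None → EMPTY
3: bank 0 row 3 — prev 0 → CONFLICT
4: bank 5 row 15 — prev 5 → CONFLICT
5: bank 3 row 10 — prev 4 → CONFLICT
6: bank 6 row 2 — prev 2 → HIT
7: bank 7 row 14 — prev 14 → HIT
8: bank 1 row 12 — prev 13 → CONFLICT
9: bank 3 row 14 — prev 10 → CONFLICT
10: bank 5 row 3 — prev 15 → CONFLICT
11: bank 7 row 14 — prev 14 → HIT
12: bank 4 row 7 — prev 15 → CONFLICT
13: bank 7 row 14 — prev 14 → HIT
14: bank 6 row 2 — prev 2 → HIT

TRACE = H,C,E,C,C,C,H,H,C,C,C,H,C,H,H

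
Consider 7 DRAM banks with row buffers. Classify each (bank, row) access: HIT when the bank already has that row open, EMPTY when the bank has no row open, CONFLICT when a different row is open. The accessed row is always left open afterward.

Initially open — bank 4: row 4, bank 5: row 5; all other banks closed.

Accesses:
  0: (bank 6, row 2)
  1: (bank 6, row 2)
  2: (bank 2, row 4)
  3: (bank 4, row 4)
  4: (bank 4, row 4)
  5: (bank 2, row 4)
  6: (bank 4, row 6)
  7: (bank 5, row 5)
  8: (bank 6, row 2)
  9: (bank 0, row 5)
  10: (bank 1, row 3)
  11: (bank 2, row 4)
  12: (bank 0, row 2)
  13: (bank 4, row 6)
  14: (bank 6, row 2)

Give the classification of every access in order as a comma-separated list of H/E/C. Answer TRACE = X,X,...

TRACE = E,H,E,H,H,H,C,H,H,E,E,H,C,H,H

#0 (6,2) E
#1 (6,2) H  (was 2)
#2 (2,4) E
#3 (4,4) H  (was 4)
#4 (4,4) H  (was 4)
#5 (2,4) H  (was 4)
#6 (4,6) C  (was 4)
#7 (5,5) H  (was 5)
#8 (6,2) H  (was 2)
#9 (0,5) E
#10 (1,3) E
#11 (2,4) H  (was 4)
#12 (0,2) C  (was 5)
#13 (4,6) H  (was 6)
#14 (6,2) H  (was 2)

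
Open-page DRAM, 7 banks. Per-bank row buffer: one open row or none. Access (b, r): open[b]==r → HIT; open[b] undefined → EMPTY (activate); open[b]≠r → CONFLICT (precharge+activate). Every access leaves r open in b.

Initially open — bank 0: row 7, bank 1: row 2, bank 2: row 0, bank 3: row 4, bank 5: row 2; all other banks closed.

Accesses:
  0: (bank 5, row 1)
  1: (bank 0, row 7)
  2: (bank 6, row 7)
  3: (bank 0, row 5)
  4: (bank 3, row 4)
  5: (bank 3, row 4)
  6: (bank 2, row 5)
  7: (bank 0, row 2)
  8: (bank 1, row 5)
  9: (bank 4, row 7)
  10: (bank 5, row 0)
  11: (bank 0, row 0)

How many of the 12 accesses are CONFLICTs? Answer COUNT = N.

0: bank 5 row 1 — prev 2 → CONFLICT
1: bank 0 row 7 — prev 7 → HIT
2: bank 6 row 7 — prev None → EMPTY
3: bank 0 row 5 — prev 7 → CONFLICT
4: bank 3 row 4 — prev 4 → HIT
5: bank 3 row 4 — prev 4 → HIT
6: bank 2 row 5 — prev 0 → CONFLICT
7: bank 0 row 2 — prev 5 → CONFLICT
8: bank 1 row 5 — prev 2 → CONFLICT
9: bank 4 row 7 — prev None → EMPTY
10: bank 5 row 0 — prev 1 → CONFLICT
11: bank 0 row 0 — prev 2 → CONFLICT

COUNT = 7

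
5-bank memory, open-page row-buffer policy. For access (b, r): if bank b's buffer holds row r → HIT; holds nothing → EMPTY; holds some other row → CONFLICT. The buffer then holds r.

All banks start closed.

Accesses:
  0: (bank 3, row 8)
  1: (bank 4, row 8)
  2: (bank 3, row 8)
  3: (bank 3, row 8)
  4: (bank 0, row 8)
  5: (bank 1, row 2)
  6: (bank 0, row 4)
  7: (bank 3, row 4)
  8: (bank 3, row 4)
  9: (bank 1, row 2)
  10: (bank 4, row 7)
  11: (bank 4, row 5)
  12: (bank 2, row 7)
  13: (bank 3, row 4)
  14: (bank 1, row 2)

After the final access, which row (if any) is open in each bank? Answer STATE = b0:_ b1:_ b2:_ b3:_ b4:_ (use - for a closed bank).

STATE = b0:4 b1:2 b2:7 b3:4 b4:5

step 0: bank3 None->8 [EMPTY]
step 1: bank4 None->8 [EMPTY]
step 2: bank3 8->8 [HIT]
step 3: bank3 8->8 [HIT]
step 4: bank0 None->8 [EMPTY]
step 5: bank1 None->2 [EMPTY]
step 6: bank0 8->4 [CONFLICT]
step 7: bank3 8->4 [CONFLICT]
step 8: bank3 4->4 [HIT]
step 9: bank1 2->2 [HIT]
step 10: bank4 8->7 [CONFLICT]
step 11: bank4 7->5 [CONFLICT]
step 12: bank2 None->7 [EMPTY]
step 13: bank3 4->4 [HIT]
step 14: bank1 2->2 [HIT]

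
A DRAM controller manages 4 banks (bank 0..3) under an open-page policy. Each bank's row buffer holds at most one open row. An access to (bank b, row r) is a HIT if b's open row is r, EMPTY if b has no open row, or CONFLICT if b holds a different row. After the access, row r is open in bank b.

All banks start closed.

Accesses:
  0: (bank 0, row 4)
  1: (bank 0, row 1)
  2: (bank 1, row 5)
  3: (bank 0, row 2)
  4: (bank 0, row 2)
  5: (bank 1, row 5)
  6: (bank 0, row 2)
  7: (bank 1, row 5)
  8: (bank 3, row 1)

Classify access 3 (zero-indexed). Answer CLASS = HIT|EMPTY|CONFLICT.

CLASS = CONFLICT

0: bank 0 row 4 — prev None → EMPTY
1: bank 0 row 1 — prev 4 → CONFLICT
2: bank 1 row 5 — prev None → EMPTY
3: bank 0 row 2 — prev 1 → CONFLICT
4: bank 0 row 2 — prev 2 → HIT
5: bank 1 row 5 — prev 5 → HIT
6: bank 0 row 2 — prev 2 → HIT
7: bank 1 row 5 — prev 5 → HIT
8: bank 3 row 1 — prev None → EMPTY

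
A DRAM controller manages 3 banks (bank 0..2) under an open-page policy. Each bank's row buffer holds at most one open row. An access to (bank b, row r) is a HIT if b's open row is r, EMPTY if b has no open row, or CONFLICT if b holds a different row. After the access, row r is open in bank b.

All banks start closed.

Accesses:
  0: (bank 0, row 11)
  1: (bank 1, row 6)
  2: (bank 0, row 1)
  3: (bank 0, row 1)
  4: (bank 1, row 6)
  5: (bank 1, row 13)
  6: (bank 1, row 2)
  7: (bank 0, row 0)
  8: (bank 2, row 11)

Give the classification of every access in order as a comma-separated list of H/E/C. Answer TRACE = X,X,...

#0 (0,11) E
#1 (1,6) E
#2 (0,1) C  (was 11)
#3 (0,1) H  (was 1)
#4 (1,6) H  (was 6)
#5 (1,13) C  (was 6)
#6 (1,2) C  (was 13)
#7 (0,0) C  (was 1)
#8 (2,11) E

TRACE = E,E,C,H,H,C,C,C,E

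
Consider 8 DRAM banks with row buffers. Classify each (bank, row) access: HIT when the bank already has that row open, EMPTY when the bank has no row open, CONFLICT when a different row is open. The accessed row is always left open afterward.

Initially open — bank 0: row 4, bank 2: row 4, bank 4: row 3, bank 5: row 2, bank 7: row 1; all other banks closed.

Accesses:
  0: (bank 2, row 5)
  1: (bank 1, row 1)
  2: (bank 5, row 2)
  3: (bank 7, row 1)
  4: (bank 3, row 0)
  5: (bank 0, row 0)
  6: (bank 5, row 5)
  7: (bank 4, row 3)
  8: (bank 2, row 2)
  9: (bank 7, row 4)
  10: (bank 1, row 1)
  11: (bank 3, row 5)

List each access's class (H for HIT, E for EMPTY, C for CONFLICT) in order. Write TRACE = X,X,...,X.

step 0: bank2 4->5 [CONFLICT]
step 1: bank1 None->1 [EMPTY]
step 2: bank5 2->2 [HIT]
step 3: bank7 1->1 [HIT]
step 4: bank3 None->0 [EMPTY]
step 5: bank0 4->0 [CONFLICT]
step 6: bank5 2->5 [CONFLICT]
step 7: bank4 3->3 [HIT]
step 8: bank2 5->2 [CONFLICT]
step 9: bank7 1->4 [CONFLICT]
step 10: bank1 1->1 [HIT]
step 11: bank3 0->5 [CONFLICT]

TRACE = C,E,H,H,E,C,C,H,C,C,H,C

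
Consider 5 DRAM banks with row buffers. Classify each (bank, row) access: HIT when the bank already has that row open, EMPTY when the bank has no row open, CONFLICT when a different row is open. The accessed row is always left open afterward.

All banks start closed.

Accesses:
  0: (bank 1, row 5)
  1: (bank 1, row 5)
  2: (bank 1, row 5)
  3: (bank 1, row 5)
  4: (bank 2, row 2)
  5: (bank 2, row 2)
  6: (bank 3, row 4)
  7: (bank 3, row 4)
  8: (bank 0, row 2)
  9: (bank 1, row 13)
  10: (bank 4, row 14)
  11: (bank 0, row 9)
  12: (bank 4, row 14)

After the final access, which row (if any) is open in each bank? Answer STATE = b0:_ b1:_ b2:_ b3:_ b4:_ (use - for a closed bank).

STATE = b0:9 b1:13 b2:2 b3:4 b4:14

step 0: bank1 None->5 [EMPTY]
step 1: bank1 5->5 [HIT]
step 2: bank1 5->5 [HIT]
step 3: bank1 5->5 [HIT]
step 4: bank2 None->2 [EMPTY]
step 5: bank2 2->2 [HIT]
step 6: bank3 None->4 [EMPTY]
step 7: bank3 4->4 [HIT]
step 8: bank0 None->2 [EMPTY]
step 9: bank1 5->13 [CONFLICT]
step 10: bank4 None->14 [EMPTY]
step 11: bank0 2->9 [CONFLICT]
step 12: bank4 14->14 [HIT]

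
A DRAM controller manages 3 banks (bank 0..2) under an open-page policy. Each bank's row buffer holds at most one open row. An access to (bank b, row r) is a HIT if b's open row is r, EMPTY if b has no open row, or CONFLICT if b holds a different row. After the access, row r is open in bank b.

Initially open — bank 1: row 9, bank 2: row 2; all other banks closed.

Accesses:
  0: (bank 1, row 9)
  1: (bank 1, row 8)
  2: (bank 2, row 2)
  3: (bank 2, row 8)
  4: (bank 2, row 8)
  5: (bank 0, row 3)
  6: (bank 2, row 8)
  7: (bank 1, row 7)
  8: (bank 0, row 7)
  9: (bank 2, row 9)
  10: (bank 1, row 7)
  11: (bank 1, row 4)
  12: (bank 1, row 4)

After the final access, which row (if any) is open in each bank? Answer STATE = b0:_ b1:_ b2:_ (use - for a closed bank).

STATE = b0:7 b1:4 b2:9

  [0] b1 r9: had r9 ⇒ H
  [1] b1 r8: had r9 ⇒ C
  [2] b2 r2: had r2 ⇒ H
  [3] b2 r8: had r2 ⇒ C
  [4] b2 r8: had r8 ⇒ H
  [5] b0 r3: no row ⇒ E
  [6] b2 r8: had r8 ⇒ H
  [7] b1 r7: had r8 ⇒ C
  [8] b0 r7: had r3 ⇒ C
  [9] b2 r9: had r8 ⇒ C
  [10] b1 r7: had r7 ⇒ H
  [11] b1 r4: had r7 ⇒ C
  [12] b1 r4: had r4 ⇒ H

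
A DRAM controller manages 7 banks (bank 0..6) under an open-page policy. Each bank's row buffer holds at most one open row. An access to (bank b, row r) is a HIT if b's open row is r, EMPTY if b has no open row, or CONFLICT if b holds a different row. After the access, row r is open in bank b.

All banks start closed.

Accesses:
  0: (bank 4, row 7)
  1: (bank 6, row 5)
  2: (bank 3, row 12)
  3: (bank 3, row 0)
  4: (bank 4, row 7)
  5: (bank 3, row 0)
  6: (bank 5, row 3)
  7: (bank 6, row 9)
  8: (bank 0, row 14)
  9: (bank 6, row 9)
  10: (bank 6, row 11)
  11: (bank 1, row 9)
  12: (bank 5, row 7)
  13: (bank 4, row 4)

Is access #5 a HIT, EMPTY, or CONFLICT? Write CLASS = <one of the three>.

CLASS = HIT

#0 (4,7) E
#1 (6,5) E
#2 (3,12) E
#3 (3,0) C  (was 12)
#4 (4,7) H  (was 7)
#5 (3,0) H  (was 0)
#6 (5,3) E
#7 (6,9) C  (was 5)
#8 (0,14) E
#9 (6,9) H  (was 9)
#10 (6,11) C  (was 9)
#11 (1,9) E
#12 (5,7) C  (was 3)
#13 (4,4) C  (was 7)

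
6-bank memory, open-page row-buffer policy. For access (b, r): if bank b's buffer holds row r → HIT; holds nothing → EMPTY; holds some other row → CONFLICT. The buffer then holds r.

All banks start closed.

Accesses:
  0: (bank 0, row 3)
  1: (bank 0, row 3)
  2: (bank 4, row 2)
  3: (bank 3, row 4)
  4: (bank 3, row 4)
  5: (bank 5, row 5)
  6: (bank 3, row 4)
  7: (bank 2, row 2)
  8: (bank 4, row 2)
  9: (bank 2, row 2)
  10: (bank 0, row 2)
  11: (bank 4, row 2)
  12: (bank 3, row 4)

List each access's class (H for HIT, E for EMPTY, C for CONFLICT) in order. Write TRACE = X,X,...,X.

0: bank 0 row 3 — prev None → EMPTY
1: bank 0 row 3 — prev 3 → HIT
2: bank 4 row 2 — prev None → EMPTY
3: bank 3 row 4 — prev None → EMPTY
4: bank 3 row 4 — prev 4 → HIT
5: bank 5 row 5 — prev None → EMPTY
6: bank 3 row 4 — prev 4 → HIT
7: bank 2 row 2 — prev None → EMPTY
8: bank 4 row 2 — prev 2 → HIT
9: bank 2 row 2 — prev 2 → HIT
10: bank 0 row 2 — prev 3 → CONFLICT
11: bank 4 row 2 — prev 2 → HIT
12: bank 3 row 4 — prev 4 → HIT

TRACE = E,H,E,E,H,E,H,E,H,H,C,H,H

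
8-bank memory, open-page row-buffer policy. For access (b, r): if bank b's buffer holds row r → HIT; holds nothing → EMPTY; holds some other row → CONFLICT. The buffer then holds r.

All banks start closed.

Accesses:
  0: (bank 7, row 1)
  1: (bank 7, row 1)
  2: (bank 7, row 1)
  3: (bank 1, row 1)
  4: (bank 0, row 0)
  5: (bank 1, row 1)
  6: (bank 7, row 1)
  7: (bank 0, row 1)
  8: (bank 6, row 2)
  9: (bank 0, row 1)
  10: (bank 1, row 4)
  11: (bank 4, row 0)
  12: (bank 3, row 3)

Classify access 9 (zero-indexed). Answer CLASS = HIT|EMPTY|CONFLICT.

step 0: bank7 None->1 [EMPTY]
step 1: bank7 1->1 [HIT]
step 2: bank7 1->1 [HIT]
step 3: bank1 None->1 [EMPTY]
step 4: bank0 None->0 [EMPTY]
step 5: bank1 1->1 [HIT]
step 6: bank7 1->1 [HIT]
step 7: bank0 0->1 [CONFLICT]
step 8: bank6 None->2 [EMPTY]
step 9: bank0 1->1 [HIT]
step 10: bank1 1->4 [CONFLICT]
step 11: bank4 None->0 [EMPTY]
step 12: bank3 None->3 [EMPTY]

CLASS = HIT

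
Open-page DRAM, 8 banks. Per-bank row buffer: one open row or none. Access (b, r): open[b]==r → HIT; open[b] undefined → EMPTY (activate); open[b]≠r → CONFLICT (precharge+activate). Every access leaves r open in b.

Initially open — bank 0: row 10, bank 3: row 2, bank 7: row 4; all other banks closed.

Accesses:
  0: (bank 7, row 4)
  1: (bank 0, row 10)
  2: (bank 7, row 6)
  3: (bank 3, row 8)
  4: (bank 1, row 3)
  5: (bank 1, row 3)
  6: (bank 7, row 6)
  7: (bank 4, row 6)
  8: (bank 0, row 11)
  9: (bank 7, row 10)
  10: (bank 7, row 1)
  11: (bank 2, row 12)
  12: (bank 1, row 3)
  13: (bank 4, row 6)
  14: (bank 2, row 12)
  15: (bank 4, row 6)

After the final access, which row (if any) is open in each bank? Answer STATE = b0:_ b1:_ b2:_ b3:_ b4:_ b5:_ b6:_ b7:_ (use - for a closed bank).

  [0] b7 r4: had r4 ⇒ H
  [1] b0 r10: had r10 ⇒ H
  [2] b7 r6: had r4 ⇒ C
  [3] b3 r8: had r2 ⇒ C
  [4] b1 r3: no row ⇒ E
  [5] b1 r3: had r3 ⇒ H
  [6] b7 r6: had r6 ⇒ H
  [7] b4 r6: no row ⇒ E
  [8] b0 r11: had r10 ⇒ C
  [9] b7 r10: had r6 ⇒ C
  [10] b7 r1: had r10 ⇒ C
  [11] b2 r12: no row ⇒ E
  [12] b1 r3: had r3 ⇒ H
  [13] b4 r6: had r6 ⇒ H
  [14] b2 r12: had r12 ⇒ H
  [15] b4 r6: had r6 ⇒ H

STATE = b0:11 b1:3 b2:12 b3:8 b4:6 b5:- b6:- b7:1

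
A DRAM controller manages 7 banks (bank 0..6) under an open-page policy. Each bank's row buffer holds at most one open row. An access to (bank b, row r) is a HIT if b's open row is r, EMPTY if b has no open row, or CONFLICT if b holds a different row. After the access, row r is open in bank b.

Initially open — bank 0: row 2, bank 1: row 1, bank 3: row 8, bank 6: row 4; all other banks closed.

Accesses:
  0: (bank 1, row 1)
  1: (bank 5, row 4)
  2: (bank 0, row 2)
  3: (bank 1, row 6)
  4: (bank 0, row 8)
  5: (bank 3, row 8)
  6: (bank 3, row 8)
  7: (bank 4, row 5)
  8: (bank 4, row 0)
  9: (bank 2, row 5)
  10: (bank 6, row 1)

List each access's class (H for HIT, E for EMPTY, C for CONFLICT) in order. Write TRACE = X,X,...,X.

TRACE = H,E,H,C,C,H,H,E,C,E,C

#0 (1,1) H  (was 1)
#1 (5,4) E
#2 (0,2) H  (was 2)
#3 (1,6) C  (was 1)
#4 (0,8) C  (was 2)
#5 (3,8) H  (was 8)
#6 (3,8) H  (was 8)
#7 (4,5) E
#8 (4,0) C  (was 5)
#9 (2,5) E
#10 (6,1) C  (was 4)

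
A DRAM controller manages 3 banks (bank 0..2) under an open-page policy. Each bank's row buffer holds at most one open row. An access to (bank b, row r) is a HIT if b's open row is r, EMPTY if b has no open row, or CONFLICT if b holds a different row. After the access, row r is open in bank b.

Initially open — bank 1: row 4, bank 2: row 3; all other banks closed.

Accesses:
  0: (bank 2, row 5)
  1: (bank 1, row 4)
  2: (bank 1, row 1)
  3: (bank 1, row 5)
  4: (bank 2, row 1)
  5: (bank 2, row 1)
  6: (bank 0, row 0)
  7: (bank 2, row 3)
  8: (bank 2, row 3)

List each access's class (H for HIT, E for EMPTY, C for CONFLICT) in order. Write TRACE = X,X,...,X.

step 0: bank2 3->5 [CONFLICT]
step 1: bank1 4->4 [HIT]
step 2: bank1 4->1 [CONFLICT]
step 3: bank1 1->5 [CONFLICT]
step 4: bank2 5->1 [CONFLICT]
step 5: bank2 1->1 [HIT]
step 6: bank0 None->0 [EMPTY]
step 7: bank2 1->3 [CONFLICT]
step 8: bank2 3->3 [HIT]

TRACE = C,H,C,C,C,H,E,C,H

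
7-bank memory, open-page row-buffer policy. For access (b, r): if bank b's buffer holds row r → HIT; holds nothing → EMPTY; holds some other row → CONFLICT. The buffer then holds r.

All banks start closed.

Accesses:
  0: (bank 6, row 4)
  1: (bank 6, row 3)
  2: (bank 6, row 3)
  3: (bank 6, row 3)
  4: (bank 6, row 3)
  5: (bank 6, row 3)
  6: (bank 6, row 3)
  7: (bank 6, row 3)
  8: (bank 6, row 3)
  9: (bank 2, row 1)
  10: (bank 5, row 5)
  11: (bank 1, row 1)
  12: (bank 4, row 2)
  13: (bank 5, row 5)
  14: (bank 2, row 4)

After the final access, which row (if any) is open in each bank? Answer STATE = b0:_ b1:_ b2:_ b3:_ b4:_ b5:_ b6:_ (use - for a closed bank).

STATE = b0:- b1:1 b2:4 b3:- b4:2 b5:5 b6:3

  [0] b6 r4: no row ⇒ E
  [1] b6 r3: had r4 ⇒ C
  [2] b6 r3: had r3 ⇒ H
  [3] b6 r3: had r3 ⇒ H
  [4] b6 r3: had r3 ⇒ H
  [5] b6 r3: had r3 ⇒ H
  [6] b6 r3: had r3 ⇒ H
  [7] b6 r3: had r3 ⇒ H
  [8] b6 r3: had r3 ⇒ H
  [9] b2 r1: no row ⇒ E
  [10] b5 r5: no row ⇒ E
  [11] b1 r1: no row ⇒ E
  [12] b4 r2: no row ⇒ E
  [13] b5 r5: had r5 ⇒ H
  [14] b2 r4: had r1 ⇒ C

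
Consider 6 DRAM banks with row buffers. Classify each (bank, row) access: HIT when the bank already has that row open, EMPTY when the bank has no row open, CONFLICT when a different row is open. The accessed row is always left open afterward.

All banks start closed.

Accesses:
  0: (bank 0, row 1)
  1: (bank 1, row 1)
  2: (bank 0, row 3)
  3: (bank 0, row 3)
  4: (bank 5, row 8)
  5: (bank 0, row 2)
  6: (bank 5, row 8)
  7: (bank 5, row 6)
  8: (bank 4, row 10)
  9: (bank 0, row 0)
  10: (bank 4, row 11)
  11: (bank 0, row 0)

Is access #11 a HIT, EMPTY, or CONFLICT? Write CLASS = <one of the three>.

CLASS = HIT

step 0: bank0 None->1 [EMPTY]
step 1: bank1 None->1 [EMPTY]
step 2: bank0 1->3 [CONFLICT]
step 3: bank0 3->3 [HIT]
step 4: bank5 None->8 [EMPTY]
step 5: bank0 3->2 [CONFLICT]
step 6: bank5 8->8 [HIT]
step 7: bank5 8->6 [CONFLICT]
step 8: bank4 None->10 [EMPTY]
step 9: bank0 2->0 [CONFLICT]
step 10: bank4 10->11 [CONFLICT]
step 11: bank0 0->0 [HIT]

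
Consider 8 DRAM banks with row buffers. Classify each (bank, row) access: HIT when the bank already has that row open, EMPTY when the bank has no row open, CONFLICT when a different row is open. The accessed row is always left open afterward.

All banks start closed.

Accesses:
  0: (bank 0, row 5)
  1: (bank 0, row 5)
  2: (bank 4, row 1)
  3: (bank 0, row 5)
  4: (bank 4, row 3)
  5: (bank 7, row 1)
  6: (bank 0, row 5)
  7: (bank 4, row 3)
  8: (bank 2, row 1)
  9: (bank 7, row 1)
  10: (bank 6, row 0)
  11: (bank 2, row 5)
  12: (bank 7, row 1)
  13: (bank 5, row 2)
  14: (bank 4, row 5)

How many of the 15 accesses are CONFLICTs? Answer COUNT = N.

COUNT = 3

#0 (0,5) E
#1 (0,5) H  (was 5)
#2 (4,1) E
#3 (0,5) H  (was 5)
#4 (4,3) C  (was 1)
#5 (7,1) E
#6 (0,5) H  (was 5)
#7 (4,3) H  (was 3)
#8 (2,1) E
#9 (7,1) H  (was 1)
#10 (6,0) E
#11 (2,5) C  (was 1)
#12 (7,1) H  (was 1)
#13 (5,2) E
#14 (4,5) C  (was 3)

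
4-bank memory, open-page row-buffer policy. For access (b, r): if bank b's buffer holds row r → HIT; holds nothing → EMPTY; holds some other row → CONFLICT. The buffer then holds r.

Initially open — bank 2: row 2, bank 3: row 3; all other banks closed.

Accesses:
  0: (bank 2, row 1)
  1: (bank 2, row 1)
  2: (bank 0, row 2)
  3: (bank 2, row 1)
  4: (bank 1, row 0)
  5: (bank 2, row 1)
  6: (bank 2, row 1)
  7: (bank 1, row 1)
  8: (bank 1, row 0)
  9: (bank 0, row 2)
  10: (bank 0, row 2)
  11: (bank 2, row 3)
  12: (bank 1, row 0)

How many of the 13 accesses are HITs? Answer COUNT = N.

COUNT = 7

  [0] b2 r1: had r2 ⇒ C
  [1] b2 r1: had r1 ⇒ H
  [2] b0 r2: no row ⇒ E
  [3] b2 r1: had r1 ⇒ H
  [4] b1 r0: no row ⇒ E
  [5] b2 r1: had r1 ⇒ H
  [6] b2 r1: had r1 ⇒ H
  [7] b1 r1: had r0 ⇒ C
  [8] b1 r0: had r1 ⇒ C
  [9] b0 r2: had r2 ⇒ H
  [10] b0 r2: had r2 ⇒ H
  [11] b2 r3: had r1 ⇒ C
  [12] b1 r0: had r0 ⇒ H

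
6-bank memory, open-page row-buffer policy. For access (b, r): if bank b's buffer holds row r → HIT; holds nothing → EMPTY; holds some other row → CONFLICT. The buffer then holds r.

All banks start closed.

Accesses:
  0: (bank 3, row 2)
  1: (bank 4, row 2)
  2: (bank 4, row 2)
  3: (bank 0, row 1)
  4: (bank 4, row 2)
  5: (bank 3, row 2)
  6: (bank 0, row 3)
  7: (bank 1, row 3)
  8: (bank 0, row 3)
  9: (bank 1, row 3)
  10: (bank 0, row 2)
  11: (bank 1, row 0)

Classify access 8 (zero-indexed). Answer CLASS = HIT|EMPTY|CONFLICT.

#0 (3,2) E
#1 (4,2) E
#2 (4,2) H  (was 2)
#3 (0,1) E
#4 (4,2) H  (was 2)
#5 (3,2) H  (was 2)
#6 (0,3) C  (was 1)
#7 (1,3) E
#8 (0,3) H  (was 3)
#9 (1,3) H  (was 3)
#10 (0,2) C  (was 3)
#11 (1,0) C  (was 3)

CLASS = HIT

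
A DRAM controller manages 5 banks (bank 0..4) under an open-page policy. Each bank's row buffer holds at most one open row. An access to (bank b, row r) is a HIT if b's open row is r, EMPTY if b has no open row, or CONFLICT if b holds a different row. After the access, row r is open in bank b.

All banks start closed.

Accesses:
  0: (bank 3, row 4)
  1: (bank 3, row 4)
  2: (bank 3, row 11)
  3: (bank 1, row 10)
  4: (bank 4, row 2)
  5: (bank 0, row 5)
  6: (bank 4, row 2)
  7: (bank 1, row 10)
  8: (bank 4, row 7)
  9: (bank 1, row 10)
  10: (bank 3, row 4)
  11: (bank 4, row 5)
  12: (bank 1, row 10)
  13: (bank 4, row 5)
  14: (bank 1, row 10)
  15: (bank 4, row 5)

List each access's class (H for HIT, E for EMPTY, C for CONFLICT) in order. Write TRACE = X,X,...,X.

0: bank 3 row 4 — prev None → EMPTY
1: bank 3 row 4 — prev 4 → HIT
2: bank 3 row 11 — prev 4 → CONFLICT
3: bank 1 row 10 — prev None → EMPTY
4: bank 4 row 2 — prev None → EMPTY
5: bank 0 row 5 — prev None → EMPTY
6: bank 4 row 2 — prev 2 → HIT
7: bank 1 row 10 — prev 10 → HIT
8: bank 4 row 7 — prev 2 → CONFLICT
9: bank 1 row 10 — prev 10 → HIT
10: bank 3 row 4 — prev 11 → CONFLICT
11: bank 4 row 5 — prev 7 → CONFLICT
12: bank 1 row 10 — prev 10 → HIT
13: bank 4 row 5 — prev 5 → HIT
14: bank 1 row 10 — prev 10 → HIT
15: bank 4 row 5 — prev 5 → HIT

TRACE = E,H,C,E,E,E,H,H,C,H,C,C,H,H,H,H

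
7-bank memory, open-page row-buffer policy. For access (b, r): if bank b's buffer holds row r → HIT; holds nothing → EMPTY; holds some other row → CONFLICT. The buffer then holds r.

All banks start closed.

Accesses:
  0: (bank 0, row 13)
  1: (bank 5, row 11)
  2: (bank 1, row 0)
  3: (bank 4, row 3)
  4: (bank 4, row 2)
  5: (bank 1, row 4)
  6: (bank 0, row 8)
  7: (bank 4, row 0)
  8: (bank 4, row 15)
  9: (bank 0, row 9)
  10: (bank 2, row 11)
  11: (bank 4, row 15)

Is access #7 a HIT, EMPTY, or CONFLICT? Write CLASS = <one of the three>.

#0 (0,13) E
#1 (5,11) E
#2 (1,0) E
#3 (4,3) E
#4 (4,2) C  (was 3)
#5 (1,4) C  (was 0)
#6 (0,8) C  (was 13)
#7 (4,0) C  (was 2)
#8 (4,15) C  (was 0)
#9 (0,9) C  (was 8)
#10 (2,11) E
#11 (4,15) H  (was 15)

CLASS = CONFLICT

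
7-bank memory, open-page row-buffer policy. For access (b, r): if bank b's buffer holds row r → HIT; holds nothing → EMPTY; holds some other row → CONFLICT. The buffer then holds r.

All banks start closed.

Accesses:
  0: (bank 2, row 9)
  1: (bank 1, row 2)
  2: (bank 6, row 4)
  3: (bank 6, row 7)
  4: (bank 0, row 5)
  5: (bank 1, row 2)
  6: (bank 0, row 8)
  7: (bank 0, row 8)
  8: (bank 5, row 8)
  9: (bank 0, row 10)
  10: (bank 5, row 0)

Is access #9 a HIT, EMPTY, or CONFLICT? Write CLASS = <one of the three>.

step 0: bank2 None->9 [EMPTY]
step 1: bank1 None->2 [EMPTY]
step 2: bank6 None->4 [EMPTY]
step 3: bank6 4->7 [CONFLICT]
step 4: bank0 None->5 [EMPTY]
step 5: bank1 2->2 [HIT]
step 6: bank0 5->8 [CONFLICT]
step 7: bank0 8->8 [HIT]
step 8: bank5 None->8 [EMPTY]
step 9: bank0 8->10 [CONFLICT]
step 10: bank5 8->0 [CONFLICT]

CLASS = CONFLICT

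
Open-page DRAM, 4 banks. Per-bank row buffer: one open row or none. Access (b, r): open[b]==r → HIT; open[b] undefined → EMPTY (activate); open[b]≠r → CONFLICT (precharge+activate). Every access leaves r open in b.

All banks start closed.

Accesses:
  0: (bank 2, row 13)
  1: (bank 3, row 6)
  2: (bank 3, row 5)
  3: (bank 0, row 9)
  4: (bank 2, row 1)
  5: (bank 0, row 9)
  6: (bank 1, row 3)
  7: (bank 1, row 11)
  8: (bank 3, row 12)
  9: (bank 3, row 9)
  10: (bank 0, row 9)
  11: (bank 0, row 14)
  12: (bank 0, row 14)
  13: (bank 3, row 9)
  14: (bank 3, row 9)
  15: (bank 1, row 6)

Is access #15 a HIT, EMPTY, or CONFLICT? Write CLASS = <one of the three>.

0: bank 2 row 13 — prev None → EMPTY
1: bank 3 row 6 — prev None → EMPTY
2: bank 3 row 5 — prev 6 → CONFLICT
3: bank 0 row 9 — prev None → EMPTY
4: bank 2 row 1 — prev 13 → CONFLICT
5: bank 0 row 9 — prev 9 → HIT
6: bank 1 row 3 — prev None → EMPTY
7: bank 1 row 11 — prev 3 → CONFLICT
8: bank 3 row 12 — prev 5 → CONFLICT
9: bank 3 row 9 — prev 12 → CONFLICT
10: bank 0 row 9 — prev 9 → HIT
11: bank 0 row 14 — prev 9 → CONFLICT
12: bank 0 row 14 — prev 14 → HIT
13: bank 3 row 9 — prev 9 → HIT
14: bank 3 row 9 — prev 9 → HIT
15: bank 1 row 6 — prev 11 → CONFLICT

CLASS = CONFLICT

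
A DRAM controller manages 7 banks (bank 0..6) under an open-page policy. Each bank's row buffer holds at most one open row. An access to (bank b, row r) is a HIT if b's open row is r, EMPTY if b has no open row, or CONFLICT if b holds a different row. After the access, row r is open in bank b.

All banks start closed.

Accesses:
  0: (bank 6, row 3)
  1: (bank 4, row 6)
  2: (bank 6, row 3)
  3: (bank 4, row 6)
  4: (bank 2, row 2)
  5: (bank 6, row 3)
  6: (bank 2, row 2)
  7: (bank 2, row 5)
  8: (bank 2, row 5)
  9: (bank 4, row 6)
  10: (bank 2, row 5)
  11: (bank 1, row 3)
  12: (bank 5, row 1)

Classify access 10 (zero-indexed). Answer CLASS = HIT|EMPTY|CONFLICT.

CLASS = HIT

  [0] b6 r3: no row ⇒ E
  [1] b4 r6: no row ⇒ E
  [2] b6 r3: had r3 ⇒ H
  [3] b4 r6: had r6 ⇒ H
  [4] b2 r2: no row ⇒ E
  [5] b6 r3: had r3 ⇒ H
  [6] b2 r2: had r2 ⇒ H
  [7] b2 r5: had r2 ⇒ C
  [8] b2 r5: had r5 ⇒ H
  [9] b4 r6: had r6 ⇒ H
  [10] b2 r5: had r5 ⇒ H
  [11] b1 r3: no row ⇒ E
  [12] b5 r1: no row ⇒ E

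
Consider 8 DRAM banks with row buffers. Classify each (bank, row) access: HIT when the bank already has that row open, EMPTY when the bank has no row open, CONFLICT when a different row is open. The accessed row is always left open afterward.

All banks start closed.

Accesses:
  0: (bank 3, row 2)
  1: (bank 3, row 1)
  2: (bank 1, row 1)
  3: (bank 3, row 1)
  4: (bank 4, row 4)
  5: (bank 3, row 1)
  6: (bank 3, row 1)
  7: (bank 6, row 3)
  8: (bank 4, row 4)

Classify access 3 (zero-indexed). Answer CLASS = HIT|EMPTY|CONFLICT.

  [0] b3 r2: no row ⇒ E
  [1] b3 r1: had r2 ⇒ C
  [2] b1 r1: no row ⇒ E
  [3] b3 r1: had r1 ⇒ H
  [4] b4 r4: no row ⇒ E
  [5] b3 r1: had r1 ⇒ H
  [6] b3 r1: had r1 ⇒ H
  [7] b6 r3: no row ⇒ E
  [8] b4 r4: had r4 ⇒ H

CLASS = HIT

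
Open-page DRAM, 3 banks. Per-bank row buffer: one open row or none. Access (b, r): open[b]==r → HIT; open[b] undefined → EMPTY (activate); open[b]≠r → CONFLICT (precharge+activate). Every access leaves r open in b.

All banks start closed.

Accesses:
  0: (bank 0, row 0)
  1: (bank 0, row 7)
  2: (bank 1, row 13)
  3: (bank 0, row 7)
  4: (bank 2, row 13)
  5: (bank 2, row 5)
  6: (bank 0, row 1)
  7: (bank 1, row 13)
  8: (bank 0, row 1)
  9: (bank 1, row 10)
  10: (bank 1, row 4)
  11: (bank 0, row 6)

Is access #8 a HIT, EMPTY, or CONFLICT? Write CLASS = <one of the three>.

step 0: bank0 None->0 [EMPTY]
step 1: bank0 0->7 [CONFLICT]
step 2: bank1 None->13 [EMPTY]
step 3: bank0 7->7 [HIT]
step 4: bank2 None->13 [EMPTY]
step 5: bank2 13->5 [CONFLICT]
step 6: bank0 7->1 [CONFLICT]
step 7: bank1 13->13 [HIT]
step 8: bank0 1->1 [HIT]
step 9: bank1 13->10 [CONFLICT]
step 10: bank1 10->4 [CONFLICT]
step 11: bank0 1->6 [CONFLICT]

CLASS = HIT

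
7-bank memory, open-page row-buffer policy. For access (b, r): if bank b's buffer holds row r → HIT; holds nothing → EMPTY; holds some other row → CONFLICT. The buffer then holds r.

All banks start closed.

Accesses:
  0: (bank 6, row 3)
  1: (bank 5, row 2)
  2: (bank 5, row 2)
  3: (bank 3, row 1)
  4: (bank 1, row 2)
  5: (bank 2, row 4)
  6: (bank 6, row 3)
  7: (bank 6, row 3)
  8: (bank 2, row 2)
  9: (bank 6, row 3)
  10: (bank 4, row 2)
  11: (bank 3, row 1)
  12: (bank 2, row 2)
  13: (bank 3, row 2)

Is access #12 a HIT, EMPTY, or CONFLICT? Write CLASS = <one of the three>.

0: bank 6 row 3 — prev None → EMPTY
1: bank 5 row 2 — prev None → EMPTY
2: bank 5 row 2 — prev 2 → HIT
3: bank 3 row 1 — prev None → EMPTY
4: bank 1 row 2 — prev None → EMPTY
5: bank 2 row 4 — prev None → EMPTY
6: bank 6 row 3 — prev 3 → HIT
7: bank 6 row 3 — prev 3 → HIT
8: bank 2 row 2 — prev 4 → CONFLICT
9: bank 6 row 3 — prev 3 → HIT
10: bank 4 row 2 — prev None → EMPTY
11: bank 3 row 1 — prev 1 → HIT
12: bank 2 row 2 — prev 2 → HIT
13: bank 3 row 2 — prev 1 → CONFLICT

CLASS = HIT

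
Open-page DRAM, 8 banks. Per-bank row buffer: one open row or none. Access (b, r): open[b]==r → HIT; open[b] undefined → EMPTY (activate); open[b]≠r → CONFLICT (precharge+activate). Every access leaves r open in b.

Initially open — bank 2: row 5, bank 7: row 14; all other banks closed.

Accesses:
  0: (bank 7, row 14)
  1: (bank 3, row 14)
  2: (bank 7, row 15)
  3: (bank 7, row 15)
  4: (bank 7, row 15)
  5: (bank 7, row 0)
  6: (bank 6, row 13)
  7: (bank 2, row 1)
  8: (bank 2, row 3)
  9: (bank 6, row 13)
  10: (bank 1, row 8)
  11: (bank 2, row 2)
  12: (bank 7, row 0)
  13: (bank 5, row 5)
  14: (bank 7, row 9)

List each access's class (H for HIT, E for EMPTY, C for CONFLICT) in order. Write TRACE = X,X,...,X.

step 0: bank7 14->14 [HIT]
step 1: bank3 None->14 [EMPTY]
step 2: bank7 14->15 [CONFLICT]
step 3: bank7 15->15 [HIT]
step 4: bank7 15->15 [HIT]
step 5: bank7 15->0 [CONFLICT]
step 6: bank6 None->13 [EMPTY]
step 7: bank2 5->1 [CONFLICT]
step 8: bank2 1->3 [CONFLICT]
step 9: bank6 13->13 [HIT]
step 10: bank1 None->8 [EMPTY]
step 11: bank2 3->2 [CONFLICT]
step 12: bank7 0->0 [HIT]
step 13: bank5 None->5 [EMPTY]
step 14: bank7 0->9 [CONFLICT]

TRACE = H,E,C,H,H,C,E,C,C,H,E,C,H,E,C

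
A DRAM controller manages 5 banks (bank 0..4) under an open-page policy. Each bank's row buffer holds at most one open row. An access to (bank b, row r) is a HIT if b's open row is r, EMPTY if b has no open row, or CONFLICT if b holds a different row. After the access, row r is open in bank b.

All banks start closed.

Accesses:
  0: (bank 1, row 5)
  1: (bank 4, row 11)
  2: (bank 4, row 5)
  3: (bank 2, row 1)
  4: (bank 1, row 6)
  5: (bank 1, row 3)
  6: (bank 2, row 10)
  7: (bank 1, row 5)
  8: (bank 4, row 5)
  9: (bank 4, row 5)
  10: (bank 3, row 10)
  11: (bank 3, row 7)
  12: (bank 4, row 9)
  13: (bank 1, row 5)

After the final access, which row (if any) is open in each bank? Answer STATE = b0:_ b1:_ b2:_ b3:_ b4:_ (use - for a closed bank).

  [0] b1 r5: no row ⇒ E
  [1] b4 r11: no row ⇒ E
  [2] b4 r5: had r11 ⇒ C
  [3] b2 r1: no row ⇒ E
  [4] b1 r6: had r5 ⇒ C
  [5] b1 r3: had r6 ⇒ C
  [6] b2 r10: had r1 ⇒ C
  [7] b1 r5: had r3 ⇒ C
  [8] b4 r5: had r5 ⇒ H
  [9] b4 r5: had r5 ⇒ H
  [10] b3 r10: no row ⇒ E
  [11] b3 r7: had r10 ⇒ C
  [12] b4 r9: had r5 ⇒ C
  [13] b1 r5: had r5 ⇒ H

STATE = b0:- b1:5 b2:10 b3:7 b4:9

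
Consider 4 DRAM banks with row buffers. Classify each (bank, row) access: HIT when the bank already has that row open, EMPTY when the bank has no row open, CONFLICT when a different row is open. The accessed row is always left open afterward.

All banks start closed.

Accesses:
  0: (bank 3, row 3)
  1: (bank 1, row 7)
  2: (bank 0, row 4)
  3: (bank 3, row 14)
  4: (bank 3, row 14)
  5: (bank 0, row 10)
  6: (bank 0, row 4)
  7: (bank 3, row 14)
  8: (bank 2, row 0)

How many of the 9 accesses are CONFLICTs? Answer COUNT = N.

#0 (3,3) E
#1 (1,7) E
#2 (0,4) E
#3 (3,14) C  (was 3)
#4 (3,14) H  (was 14)
#5 (0,10) C  (was 4)
#6 (0,4) C  (was 10)
#7 (3,14) H  (was 14)
#8 (2,0) E

COUNT = 3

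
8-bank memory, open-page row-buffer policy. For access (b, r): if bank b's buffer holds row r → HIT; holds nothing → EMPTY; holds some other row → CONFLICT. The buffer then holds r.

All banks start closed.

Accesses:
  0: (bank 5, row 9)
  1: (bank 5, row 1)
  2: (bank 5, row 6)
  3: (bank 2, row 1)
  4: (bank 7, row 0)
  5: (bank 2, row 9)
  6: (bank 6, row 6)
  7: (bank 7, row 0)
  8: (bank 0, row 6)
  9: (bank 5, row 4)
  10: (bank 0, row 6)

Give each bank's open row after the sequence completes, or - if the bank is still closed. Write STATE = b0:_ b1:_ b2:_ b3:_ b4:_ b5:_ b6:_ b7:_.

STATE = b0:6 b1:- b2:9 b3:- b4:- b5:4 b6:6 b7:0

step 0: bank5 None->9 [EMPTY]
step 1: bank5 9->1 [CONFLICT]
step 2: bank5 1->6 [CONFLICT]
step 3: bank2 None->1 [EMPTY]
step 4: bank7 None->0 [EMPTY]
step 5: bank2 1->9 [CONFLICT]
step 6: bank6 None->6 [EMPTY]
step 7: bank7 0->0 [HIT]
step 8: bank0 None->6 [EMPTY]
step 9: bank5 6->4 [CONFLICT]
step 10: bank0 6->6 [HIT]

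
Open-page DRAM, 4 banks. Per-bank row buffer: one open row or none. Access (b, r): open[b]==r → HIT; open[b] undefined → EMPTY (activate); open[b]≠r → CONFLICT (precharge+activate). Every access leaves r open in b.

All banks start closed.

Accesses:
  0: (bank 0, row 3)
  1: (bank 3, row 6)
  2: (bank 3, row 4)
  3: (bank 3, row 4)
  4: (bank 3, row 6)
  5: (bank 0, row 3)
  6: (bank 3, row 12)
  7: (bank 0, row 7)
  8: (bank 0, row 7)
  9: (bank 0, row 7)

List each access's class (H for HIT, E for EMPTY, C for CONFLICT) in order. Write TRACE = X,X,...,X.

step 0: bank0 None->3 [EMPTY]
step 1: bank3 None->6 [EMPTY]
step 2: bank3 6->4 [CONFLICT]
step 3: bank3 4->4 [HIT]
step 4: bank3 4->6 [CONFLICT]
step 5: bank0 3->3 [HIT]
step 6: bank3 6->12 [CONFLICT]
step 7: bank0 3->7 [CONFLICT]
step 8: bank0 7->7 [HIT]
step 9: bank0 7->7 [HIT]

TRACE = E,E,C,H,C,H,C,C,H,H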